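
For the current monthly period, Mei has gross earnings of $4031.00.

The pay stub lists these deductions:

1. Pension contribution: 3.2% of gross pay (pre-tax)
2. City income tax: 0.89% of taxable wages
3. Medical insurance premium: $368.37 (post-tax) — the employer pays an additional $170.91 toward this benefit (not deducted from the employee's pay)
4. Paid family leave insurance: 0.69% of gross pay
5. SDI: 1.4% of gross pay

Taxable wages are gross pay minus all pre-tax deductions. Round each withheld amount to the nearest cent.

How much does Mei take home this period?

$3414.67

Pension contribution: $4031.00 × 0.032 = $128.99
Taxable wages = $4031.00 − $128.99 = $3902.01
City income tax: $3902.01 × 0.0089 = $34.73
SDI: $4031.00 × 0.014 = $56.43
Paid family leave insurance: $4031.00 × 0.0069 = $27.81
Medical insurance premium: $368.37
(Employer's $170.91 toward medical insurance premium is not withheld from the employee.)
Total deductions = $128.99 + $34.73 + $56.43 + $27.81 + $368.37 = $616.33
Net pay = $4031.00 − $616.33 = $3414.67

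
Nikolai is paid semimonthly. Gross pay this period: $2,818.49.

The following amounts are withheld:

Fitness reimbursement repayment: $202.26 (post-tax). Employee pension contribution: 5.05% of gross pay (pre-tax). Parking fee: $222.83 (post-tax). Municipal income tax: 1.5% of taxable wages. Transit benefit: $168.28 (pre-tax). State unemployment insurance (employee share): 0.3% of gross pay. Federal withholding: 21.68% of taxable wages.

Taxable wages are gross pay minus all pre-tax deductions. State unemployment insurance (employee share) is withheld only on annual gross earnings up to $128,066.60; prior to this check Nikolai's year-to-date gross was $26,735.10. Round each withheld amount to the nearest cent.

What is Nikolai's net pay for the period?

Transit benefit: $168.28
Employee pension contribution: $2,818.49 × 0.0505 = $142.33
Pre-tax total = $168.28 + $142.33 = $310.61
Taxable wages = $2,818.49 − $310.61 = $2,507.88
Municipal income tax: $2,507.88 × 0.015 = $37.62
Federal withholding: $2,507.88 × 0.2168 = $543.71
State unemployment insurance (employee share): cap not yet reached, full $2,818.49 is subject → $2,818.49 × 0.003 = $8.46
Parking fee: $222.83
Fitness reimbursement repayment: $202.26
Total deductions = $168.28 + $142.33 + $37.62 + $543.71 + $8.46 + $222.83 + $202.26 = $1,325.49
Net pay = $2,818.49 − $1,325.49 = $1,493.00

$1,493.00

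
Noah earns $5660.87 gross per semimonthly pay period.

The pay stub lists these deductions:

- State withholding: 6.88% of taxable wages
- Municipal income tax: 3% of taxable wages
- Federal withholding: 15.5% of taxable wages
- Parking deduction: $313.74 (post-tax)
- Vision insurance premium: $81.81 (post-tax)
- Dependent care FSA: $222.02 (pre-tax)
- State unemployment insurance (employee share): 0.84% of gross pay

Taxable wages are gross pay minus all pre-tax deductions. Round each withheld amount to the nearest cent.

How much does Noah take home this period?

$3615.37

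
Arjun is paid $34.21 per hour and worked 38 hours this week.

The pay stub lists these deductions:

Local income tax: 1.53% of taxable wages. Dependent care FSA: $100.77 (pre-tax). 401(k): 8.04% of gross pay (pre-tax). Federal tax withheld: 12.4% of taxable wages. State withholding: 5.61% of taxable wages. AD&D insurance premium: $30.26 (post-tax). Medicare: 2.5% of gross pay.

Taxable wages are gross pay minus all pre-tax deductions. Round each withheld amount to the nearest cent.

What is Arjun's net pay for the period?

Gross pay: 38 × $34.21 = $1299.98
Dependent care FSA: $100.77
401(k): $1299.98 × 0.0804 = $104.52
Pre-tax total = $100.77 + $104.52 = $205.29
Taxable wages = $1299.98 − $205.29 = $1094.69
State withholding: $1094.69 × 0.0561 = $61.41
Federal tax withheld: $1094.69 × 0.124 = $135.74
Local income tax: $1094.69 × 0.0153 = $16.75
Medicare: $1299.98 × 0.025 = $32.50
AD&D insurance premium: $30.26
Total deductions = $100.77 + $104.52 + $61.41 + $135.74 + $16.75 + $32.50 + $30.26 = $481.95
Net pay = $1299.98 − $481.95 = $818.03

$818.03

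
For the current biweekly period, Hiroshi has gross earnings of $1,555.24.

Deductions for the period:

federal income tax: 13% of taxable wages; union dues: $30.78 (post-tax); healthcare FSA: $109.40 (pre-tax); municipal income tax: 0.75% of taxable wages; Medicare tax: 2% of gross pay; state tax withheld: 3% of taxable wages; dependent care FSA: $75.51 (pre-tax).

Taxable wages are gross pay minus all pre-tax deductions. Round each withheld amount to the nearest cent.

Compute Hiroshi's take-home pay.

$1,078.92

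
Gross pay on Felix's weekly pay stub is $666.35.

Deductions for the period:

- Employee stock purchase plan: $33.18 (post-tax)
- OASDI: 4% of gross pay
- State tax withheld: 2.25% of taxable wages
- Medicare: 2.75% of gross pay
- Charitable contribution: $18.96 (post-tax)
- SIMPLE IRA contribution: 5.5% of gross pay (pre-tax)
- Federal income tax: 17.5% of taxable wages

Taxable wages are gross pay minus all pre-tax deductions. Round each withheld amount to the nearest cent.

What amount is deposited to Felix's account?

$408.22

SIMPLE IRA contribution: $666.35 × 0.055 = $36.65
Taxable wages = $666.35 − $36.65 = $629.70
State tax withheld: $629.70 × 0.0225 = $14.17
Federal income tax: $629.70 × 0.175 = $110.20
Medicare: $666.35 × 0.0275 = $18.32
OASDI: $666.35 × 0.04 = $26.65
Charitable contribution: $18.96
Employee stock purchase plan: $33.18
Total deductions = $36.65 + $14.17 + $110.20 + $18.32 + $26.65 + $18.96 + $33.18 = $258.13
Net pay = $666.35 − $258.13 = $408.22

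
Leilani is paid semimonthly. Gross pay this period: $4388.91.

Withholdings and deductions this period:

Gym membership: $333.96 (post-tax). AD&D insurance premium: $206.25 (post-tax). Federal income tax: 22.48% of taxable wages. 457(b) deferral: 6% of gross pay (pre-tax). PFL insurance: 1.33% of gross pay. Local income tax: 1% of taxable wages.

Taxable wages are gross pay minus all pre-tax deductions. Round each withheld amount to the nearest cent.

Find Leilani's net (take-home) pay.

$2558.31

457(b) deferral: $4388.91 × 0.06 = $263.33
Taxable wages = $4388.91 − $263.33 = $4125.58
Federal income tax: $4125.58 × 0.2248 = $927.43
Local income tax: $4125.58 × 0.01 = $41.26
PFL insurance: $4388.91 × 0.0133 = $58.37
AD&D insurance premium: $206.25
Gym membership: $333.96
Total deductions = $263.33 + $927.43 + $41.26 + $58.37 + $206.25 + $333.96 = $1830.60
Net pay = $4388.91 − $1830.60 = $2558.31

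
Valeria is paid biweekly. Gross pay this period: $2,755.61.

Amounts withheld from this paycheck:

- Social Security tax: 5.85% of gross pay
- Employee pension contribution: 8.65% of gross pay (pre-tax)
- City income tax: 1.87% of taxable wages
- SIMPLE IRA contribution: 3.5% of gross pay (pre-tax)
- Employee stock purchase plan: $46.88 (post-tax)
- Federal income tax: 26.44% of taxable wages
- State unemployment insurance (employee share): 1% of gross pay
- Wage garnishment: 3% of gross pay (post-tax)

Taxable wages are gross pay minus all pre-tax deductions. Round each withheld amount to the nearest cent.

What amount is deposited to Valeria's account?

$1,417.16

Employee pension contribution: $2,755.61 × 0.0865 = $238.36
SIMPLE IRA contribution: $2,755.61 × 0.035 = $96.45
Pre-tax total = $238.36 + $96.45 = $334.81
Taxable wages = $2,755.61 − $334.81 = $2,420.80
City income tax: $2,420.80 × 0.0187 = $45.27
Federal income tax: $2,420.80 × 0.2644 = $640.06
Social Security tax: $2,755.61 × 0.0585 = $161.20
State unemployment insurance (employee share): $2,755.61 × 0.01 = $27.56
Wage garnishment: $2,755.61 × 0.03 = $82.67
Employee stock purchase plan: $46.88
Total deductions = $238.36 + $96.45 + $45.27 + $640.06 + $161.20 + $27.56 + $82.67 + $46.88 = $1,338.45
Net pay = $2,755.61 − $1,338.45 = $1,417.16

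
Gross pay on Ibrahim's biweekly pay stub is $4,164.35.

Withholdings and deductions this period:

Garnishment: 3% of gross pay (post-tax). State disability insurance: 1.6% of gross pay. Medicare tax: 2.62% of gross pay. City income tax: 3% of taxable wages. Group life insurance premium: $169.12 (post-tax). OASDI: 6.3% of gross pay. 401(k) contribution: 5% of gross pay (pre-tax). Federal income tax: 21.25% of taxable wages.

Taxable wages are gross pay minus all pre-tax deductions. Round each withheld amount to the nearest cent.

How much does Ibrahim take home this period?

$2,264.63

401(k) contribution: $4,164.35 × 0.05 = $208.22
Taxable wages = $4,164.35 − $208.22 = $3,956.13
Federal income tax: $3,956.13 × 0.2125 = $840.68
City income tax: $3,956.13 × 0.03 = $118.68
OASDI: $4,164.35 × 0.063 = $262.35
Medicare tax: $4,164.35 × 0.0262 = $109.11
State disability insurance: $4,164.35 × 0.016 = $66.63
Garnishment: $4,164.35 × 0.03 = $124.93
Group life insurance premium: $169.12
Total deductions = $208.22 + $840.68 + $118.68 + $262.35 + $109.11 + $66.63 + $124.93 + $169.12 = $1,899.72
Net pay = $4,164.35 − $1,899.72 = $2,264.63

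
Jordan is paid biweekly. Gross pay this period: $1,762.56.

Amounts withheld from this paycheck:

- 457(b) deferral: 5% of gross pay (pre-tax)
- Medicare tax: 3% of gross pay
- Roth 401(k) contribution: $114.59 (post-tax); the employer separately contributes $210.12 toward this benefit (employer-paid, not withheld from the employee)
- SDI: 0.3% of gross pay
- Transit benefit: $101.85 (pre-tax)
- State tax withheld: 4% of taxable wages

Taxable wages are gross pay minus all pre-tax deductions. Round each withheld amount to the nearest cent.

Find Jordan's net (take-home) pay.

$1,336.92

457(b) deferral: $1,762.56 × 0.05 = $88.13
Transit benefit: $101.85
Pre-tax total = $88.13 + $101.85 = $189.98
Taxable wages = $1,762.56 − $189.98 = $1,572.58
State tax withheld: $1,572.58 × 0.04 = $62.90
Medicare tax: $1,762.56 × 0.03 = $52.88
SDI: $1,762.56 × 0.003 = $5.29
Roth 401(k) contribution: $114.59
(Employer's $210.12 toward Roth 401(k) contribution is not withheld from the employee.)
Total deductions = $88.13 + $101.85 + $62.90 + $52.88 + $5.29 + $114.59 = $425.64
Net pay = $1,762.56 − $425.64 = $1,336.92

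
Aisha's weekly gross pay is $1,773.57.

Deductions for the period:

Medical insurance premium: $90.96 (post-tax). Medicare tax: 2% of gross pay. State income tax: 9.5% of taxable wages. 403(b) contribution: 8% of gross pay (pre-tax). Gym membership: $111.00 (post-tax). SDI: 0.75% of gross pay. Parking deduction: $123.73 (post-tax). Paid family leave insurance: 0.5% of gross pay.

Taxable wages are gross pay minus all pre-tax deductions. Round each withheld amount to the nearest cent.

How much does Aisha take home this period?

403(b) contribution: $1,773.57 × 0.08 = $141.89
Taxable wages = $1,773.57 − $141.89 = $1,631.68
State income tax: $1,631.68 × 0.095 = $155.01
Paid family leave insurance: $1,773.57 × 0.005 = $8.87
SDI: $1,773.57 × 0.0075 = $13.30
Medicare tax: $1,773.57 × 0.02 = $35.47
Medical insurance premium: $90.96
Gym membership: $111.00
Parking deduction: $123.73
Total deductions = $141.89 + $155.01 + $8.87 + $13.30 + $35.47 + $90.96 + $111.00 + $123.73 = $680.23
Net pay = $1,773.57 − $680.23 = $1,093.34

$1,093.34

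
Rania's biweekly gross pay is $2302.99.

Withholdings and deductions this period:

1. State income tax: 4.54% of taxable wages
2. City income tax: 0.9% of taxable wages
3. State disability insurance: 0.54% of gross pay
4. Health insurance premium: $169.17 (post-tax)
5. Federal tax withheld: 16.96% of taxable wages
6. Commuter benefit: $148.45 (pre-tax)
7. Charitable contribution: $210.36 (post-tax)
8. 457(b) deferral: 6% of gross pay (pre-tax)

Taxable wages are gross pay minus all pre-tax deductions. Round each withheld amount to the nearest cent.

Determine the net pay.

457(b) deferral: $2302.99 × 0.06 = $138.18
Commuter benefit: $148.45
Pre-tax total = $138.18 + $148.45 = $286.63
Taxable wages = $2302.99 − $286.63 = $2016.36
Federal tax withheld: $2016.36 × 0.1696 = $341.97
City income tax: $2016.36 × 0.009 = $18.15
State income tax: $2016.36 × 0.0454 = $91.54
State disability insurance: $2302.99 × 0.0054 = $12.44
Health insurance premium: $169.17
Charitable contribution: $210.36
Total deductions = $138.18 + $148.45 + $341.97 + $18.15 + $91.54 + $12.44 + $169.17 + $210.36 = $1130.26
Net pay = $2302.99 − $1130.26 = $1172.73

$1172.73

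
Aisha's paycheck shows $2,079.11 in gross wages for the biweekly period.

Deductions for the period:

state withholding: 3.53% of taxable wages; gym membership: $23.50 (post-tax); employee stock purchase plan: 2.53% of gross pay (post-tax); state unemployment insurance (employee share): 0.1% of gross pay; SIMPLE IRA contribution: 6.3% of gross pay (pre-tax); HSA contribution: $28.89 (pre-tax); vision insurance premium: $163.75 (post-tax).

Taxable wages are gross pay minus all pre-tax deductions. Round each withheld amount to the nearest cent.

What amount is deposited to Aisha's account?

SIMPLE IRA contribution: $2,079.11 × 0.063 = $130.98
HSA contribution: $28.89
Pre-tax total = $130.98 + $28.89 = $159.87
Taxable wages = $2,079.11 − $159.87 = $1,919.24
State withholding: $1,919.24 × 0.0353 = $67.75
State unemployment insurance (employee share): $2,079.11 × 0.001 = $2.08
Vision insurance premium: $163.75
Employee stock purchase plan: $2,079.11 × 0.0253 = $52.60
Gym membership: $23.50
Total deductions = $130.98 + $28.89 + $67.75 + $2.08 + $163.75 + $52.60 + $23.50 = $469.55
Net pay = $2,079.11 − $469.55 = $1,609.56

$1,609.56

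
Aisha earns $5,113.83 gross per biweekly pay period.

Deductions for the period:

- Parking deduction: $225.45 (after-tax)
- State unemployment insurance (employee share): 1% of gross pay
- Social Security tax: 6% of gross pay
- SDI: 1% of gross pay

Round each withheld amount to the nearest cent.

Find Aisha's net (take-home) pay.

Social Security tax: $5,113.83 × 0.06 = $306.83
State unemployment insurance (employee share): $5,113.83 × 0.01 = $51.14
SDI: $5,113.83 × 0.01 = $51.14
Parking deduction: $225.45
Total deductions = $306.83 + $51.14 + $51.14 + $225.45 = $634.56
Net pay = $5,113.83 − $634.56 = $4,479.27

$4,479.27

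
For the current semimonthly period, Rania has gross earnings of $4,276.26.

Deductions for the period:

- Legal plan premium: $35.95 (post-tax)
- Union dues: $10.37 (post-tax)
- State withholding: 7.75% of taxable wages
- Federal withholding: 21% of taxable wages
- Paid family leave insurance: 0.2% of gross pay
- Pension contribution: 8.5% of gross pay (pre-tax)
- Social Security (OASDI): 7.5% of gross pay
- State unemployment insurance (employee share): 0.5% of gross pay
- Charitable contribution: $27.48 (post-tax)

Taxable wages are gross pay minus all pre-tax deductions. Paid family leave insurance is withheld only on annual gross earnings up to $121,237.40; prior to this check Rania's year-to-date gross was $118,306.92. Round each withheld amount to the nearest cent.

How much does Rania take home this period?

Pension contribution: $4,276.26 × 0.085 = $363.48
Taxable wages = $4,276.26 − $363.48 = $3,912.78
Federal withholding: $3,912.78 × 0.21 = $821.68
State withholding: $3,912.78 × 0.0775 = $303.24
State unemployment insurance (employee share): $4,276.26 × 0.005 = $21.38
Paid family leave insurance: only $121,237.40 − $118,306.92 = $2,930.48 of this check is subject → $2,930.48 × 0.002 = $5.86
Social Security (OASDI): $4,276.26 × 0.075 = $320.72
Union dues: $10.37
Legal plan premium: $35.95
Charitable contribution: $27.48
Total deductions = $363.48 + $821.68 + $303.24 + $21.38 + $5.86 + $320.72 + $10.37 + $35.95 + $27.48 = $1,910.16
Net pay = $4,276.26 − $1,910.16 = $2,366.10

$2,366.10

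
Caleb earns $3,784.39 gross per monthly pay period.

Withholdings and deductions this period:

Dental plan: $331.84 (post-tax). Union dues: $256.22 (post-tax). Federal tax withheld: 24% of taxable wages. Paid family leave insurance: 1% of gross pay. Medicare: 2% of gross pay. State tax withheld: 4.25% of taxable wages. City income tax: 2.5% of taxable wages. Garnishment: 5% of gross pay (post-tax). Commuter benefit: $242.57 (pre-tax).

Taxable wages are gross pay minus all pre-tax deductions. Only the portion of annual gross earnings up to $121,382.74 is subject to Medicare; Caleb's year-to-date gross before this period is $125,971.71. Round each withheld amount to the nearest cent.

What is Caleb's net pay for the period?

$1,637.58

Commuter benefit: $242.57
Taxable wages = $3,784.39 − $242.57 = $3,541.82
Federal tax withheld: $3,541.82 × 0.24 = $850.04
City income tax: $3,541.82 × 0.025 = $88.55
State tax withheld: $3,541.82 × 0.0425 = $150.53
Paid family leave insurance: $3,784.39 × 0.01 = $37.84
Medicare: annual cap $121,382.74 already reached (YTD $125,971.71), so $0.00
Union dues: $256.22
Garnishment: $3,784.39 × 0.05 = $189.22
Dental plan: $331.84
Total deductions = $242.57 + $850.04 + $88.55 + $150.53 + $37.84 + $0.00 + $256.22 + $189.22 + $331.84 = $2,146.81
Net pay = $3,784.39 − $2,146.81 = $1,637.58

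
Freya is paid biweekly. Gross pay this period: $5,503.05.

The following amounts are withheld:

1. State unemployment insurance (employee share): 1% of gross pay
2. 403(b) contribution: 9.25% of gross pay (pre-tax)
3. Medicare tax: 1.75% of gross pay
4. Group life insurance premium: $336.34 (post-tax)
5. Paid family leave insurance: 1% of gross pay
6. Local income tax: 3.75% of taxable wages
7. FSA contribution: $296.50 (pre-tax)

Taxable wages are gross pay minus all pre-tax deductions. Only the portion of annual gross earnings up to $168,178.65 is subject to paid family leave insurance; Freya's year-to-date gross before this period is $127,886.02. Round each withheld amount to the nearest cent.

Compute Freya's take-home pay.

$3,978.66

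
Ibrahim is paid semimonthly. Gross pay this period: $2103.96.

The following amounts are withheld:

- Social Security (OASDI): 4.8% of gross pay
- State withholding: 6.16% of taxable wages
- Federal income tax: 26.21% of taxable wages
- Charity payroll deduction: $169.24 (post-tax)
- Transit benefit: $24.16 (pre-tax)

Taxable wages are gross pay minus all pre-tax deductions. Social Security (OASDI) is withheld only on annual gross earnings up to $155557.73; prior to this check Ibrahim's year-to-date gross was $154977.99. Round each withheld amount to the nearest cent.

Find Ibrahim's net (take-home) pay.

$1209.49

Transit benefit: $24.16
Taxable wages = $2103.96 − $24.16 = $2079.80
Federal income tax: $2079.80 × 0.2621 = $545.12
State withholding: $2079.80 × 0.0616 = $128.12
Social Security (OASDI): only $155557.73 − $154977.99 = $579.74 of this check is subject → $579.74 × 0.048 = $27.83
Charity payroll deduction: $169.24
Total deductions = $24.16 + $545.12 + $128.12 + $27.83 + $169.24 = $894.47
Net pay = $2103.96 − $894.47 = $1209.49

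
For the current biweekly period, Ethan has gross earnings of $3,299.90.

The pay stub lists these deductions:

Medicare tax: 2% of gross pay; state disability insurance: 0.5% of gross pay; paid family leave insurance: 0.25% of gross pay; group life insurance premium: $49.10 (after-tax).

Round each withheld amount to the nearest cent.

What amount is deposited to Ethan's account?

State disability insurance: $3,299.90 × 0.005 = $16.50
Paid family leave insurance: $3,299.90 × 0.0025 = $8.25
Medicare tax: $3,299.90 × 0.02 = $66.00
Group life insurance premium: $49.10
Total deductions = $16.50 + $8.25 + $66.00 + $49.10 = $139.85
Net pay = $3,299.90 − $139.85 = $3,160.05

$3,160.05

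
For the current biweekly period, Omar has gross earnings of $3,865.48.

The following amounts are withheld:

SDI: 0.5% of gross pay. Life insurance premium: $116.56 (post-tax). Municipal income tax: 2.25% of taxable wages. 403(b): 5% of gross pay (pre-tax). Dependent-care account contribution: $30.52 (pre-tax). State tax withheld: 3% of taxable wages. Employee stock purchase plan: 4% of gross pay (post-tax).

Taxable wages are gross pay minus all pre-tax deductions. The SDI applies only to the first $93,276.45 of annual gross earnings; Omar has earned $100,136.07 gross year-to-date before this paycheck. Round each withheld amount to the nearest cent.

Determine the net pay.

403(b): $3,865.48 × 0.05 = $193.27
Dependent-care account contribution: $30.52
Pre-tax total = $193.27 + $30.52 = $223.79
Taxable wages = $3,865.48 − $223.79 = $3,641.69
Municipal income tax: $3,641.69 × 0.0225 = $81.94
State tax withheld: $3,641.69 × 0.03 = $109.25
SDI: annual cap $93,276.45 already reached (YTD $100,136.07), so $0.00
Life insurance premium: $116.56
Employee stock purchase plan: $3,865.48 × 0.04 = $154.62
Total deductions = $193.27 + $30.52 + $81.94 + $109.25 + $0.00 + $116.56 + $154.62 = $686.16
Net pay = $3,865.48 − $686.16 = $3,179.32

$3,179.32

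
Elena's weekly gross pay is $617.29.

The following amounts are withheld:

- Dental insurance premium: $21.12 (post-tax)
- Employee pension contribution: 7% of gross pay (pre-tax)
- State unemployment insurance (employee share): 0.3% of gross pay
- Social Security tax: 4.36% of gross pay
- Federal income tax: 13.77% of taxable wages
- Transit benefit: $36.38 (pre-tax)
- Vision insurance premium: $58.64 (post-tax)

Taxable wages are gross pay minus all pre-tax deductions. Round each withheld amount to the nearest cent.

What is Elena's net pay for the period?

$355.14

Employee pension contribution: $617.29 × 0.07 = $43.21
Transit benefit: $36.38
Pre-tax total = $43.21 + $36.38 = $79.59
Taxable wages = $617.29 − $79.59 = $537.70
Federal income tax: $537.70 × 0.1377 = $74.04
Social Security tax: $617.29 × 0.0436 = $26.91
State unemployment insurance (employee share): $617.29 × 0.003 = $1.85
Vision insurance premium: $58.64
Dental insurance premium: $21.12
Total deductions = $43.21 + $36.38 + $74.04 + $26.91 + $1.85 + $58.64 + $21.12 = $262.15
Net pay = $617.29 − $262.15 = $355.14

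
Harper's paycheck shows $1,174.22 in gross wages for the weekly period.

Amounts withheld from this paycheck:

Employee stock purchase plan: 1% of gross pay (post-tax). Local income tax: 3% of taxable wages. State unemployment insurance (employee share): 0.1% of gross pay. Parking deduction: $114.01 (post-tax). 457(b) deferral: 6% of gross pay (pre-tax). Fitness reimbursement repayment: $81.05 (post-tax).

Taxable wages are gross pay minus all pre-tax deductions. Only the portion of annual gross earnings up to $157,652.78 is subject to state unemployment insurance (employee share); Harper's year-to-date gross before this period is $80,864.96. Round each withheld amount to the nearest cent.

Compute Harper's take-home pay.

457(b) deferral: $1,174.22 × 0.06 = $70.45
Taxable wages = $1,174.22 − $70.45 = $1,103.77
Local income tax: $1,103.77 × 0.03 = $33.11
State unemployment insurance (employee share): cap not yet reached, full $1,174.22 is subject → $1,174.22 × 0.001 = $1.17
Employee stock purchase plan: $1,174.22 × 0.01 = $11.74
Parking deduction: $114.01
Fitness reimbursement repayment: $81.05
Total deductions = $70.45 + $33.11 + $1.17 + $11.74 + $114.01 + $81.05 = $311.53
Net pay = $1,174.22 − $311.53 = $862.69

$862.69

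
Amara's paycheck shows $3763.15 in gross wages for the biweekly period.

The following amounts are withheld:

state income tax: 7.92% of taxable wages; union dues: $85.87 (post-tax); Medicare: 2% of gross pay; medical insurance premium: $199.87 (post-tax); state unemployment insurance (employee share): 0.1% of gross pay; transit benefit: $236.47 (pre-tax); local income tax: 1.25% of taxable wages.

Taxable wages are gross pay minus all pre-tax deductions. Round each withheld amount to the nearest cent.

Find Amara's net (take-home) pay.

Transit benefit: $236.47
Taxable wages = $3763.15 − $236.47 = $3526.68
Local income tax: $3526.68 × 0.0125 = $44.08
State income tax: $3526.68 × 0.0792 = $279.31
State unemployment insurance (employee share): $3763.15 × 0.001 = $3.76
Medicare: $3763.15 × 0.02 = $75.26
Union dues: $85.87
Medical insurance premium: $199.87
Total deductions = $236.47 + $44.08 + $279.31 + $3.76 + $75.26 + $85.87 + $199.87 = $924.62
Net pay = $3763.15 − $924.62 = $2838.53

$2838.53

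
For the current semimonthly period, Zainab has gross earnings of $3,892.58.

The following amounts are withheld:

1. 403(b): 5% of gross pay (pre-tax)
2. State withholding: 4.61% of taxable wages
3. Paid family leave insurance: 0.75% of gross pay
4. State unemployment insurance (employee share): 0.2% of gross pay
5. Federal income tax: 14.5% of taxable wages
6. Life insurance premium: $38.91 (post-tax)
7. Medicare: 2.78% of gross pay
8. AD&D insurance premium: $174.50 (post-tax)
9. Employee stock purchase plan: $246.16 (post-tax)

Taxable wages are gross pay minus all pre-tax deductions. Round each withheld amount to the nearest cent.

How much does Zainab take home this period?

$2,386.51

403(b): $3,892.58 × 0.05 = $194.63
Taxable wages = $3,892.58 − $194.63 = $3,697.95
State withholding: $3,697.95 × 0.0461 = $170.48
Federal income tax: $3,697.95 × 0.145 = $536.20
Medicare: $3,892.58 × 0.0278 = $108.21
Paid family leave insurance: $3,892.58 × 0.0075 = $29.19
State unemployment insurance (employee share): $3,892.58 × 0.002 = $7.79
Employee stock purchase plan: $246.16
AD&D insurance premium: $174.50
Life insurance premium: $38.91
Total deductions = $194.63 + $170.48 + $536.20 + $108.21 + $29.19 + $7.79 + $246.16 + $174.50 + $38.91 = $1,506.07
Net pay = $3,892.58 − $1,506.07 = $2,386.51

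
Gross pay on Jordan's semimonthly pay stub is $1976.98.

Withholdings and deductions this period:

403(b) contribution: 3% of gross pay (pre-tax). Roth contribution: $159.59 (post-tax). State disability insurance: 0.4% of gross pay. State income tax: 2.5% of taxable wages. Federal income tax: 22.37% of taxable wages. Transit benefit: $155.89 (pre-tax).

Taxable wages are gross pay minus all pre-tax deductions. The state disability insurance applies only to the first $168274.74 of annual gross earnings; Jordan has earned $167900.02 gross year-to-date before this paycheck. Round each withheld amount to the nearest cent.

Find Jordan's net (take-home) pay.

403(b) contribution: $1976.98 × 0.03 = $59.31
Transit benefit: $155.89
Pre-tax total = $59.31 + $155.89 = $215.20
Taxable wages = $1976.98 − $215.20 = $1761.78
State income tax: $1761.78 × 0.025 = $44.04
Federal income tax: $1761.78 × 0.2237 = $394.11
State disability insurance: only $168274.74 − $167900.02 = $374.72 of this check is subject → $374.72 × 0.004 = $1.50
Roth contribution: $159.59
Total deductions = $59.31 + $155.89 + $44.04 + $394.11 + $1.50 + $159.59 = $814.44
Net pay = $1976.98 − $814.44 = $1162.54

$1162.54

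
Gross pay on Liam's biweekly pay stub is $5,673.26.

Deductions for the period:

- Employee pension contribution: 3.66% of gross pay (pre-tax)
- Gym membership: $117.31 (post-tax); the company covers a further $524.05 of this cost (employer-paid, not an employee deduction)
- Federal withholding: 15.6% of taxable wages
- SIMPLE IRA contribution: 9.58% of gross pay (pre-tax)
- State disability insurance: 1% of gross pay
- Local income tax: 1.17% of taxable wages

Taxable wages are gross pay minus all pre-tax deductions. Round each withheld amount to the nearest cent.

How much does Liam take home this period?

$3,922.64

SIMPLE IRA contribution: $5,673.26 × 0.0958 = $543.50
Employee pension contribution: $5,673.26 × 0.0366 = $207.64
Pre-tax total = $543.50 + $207.64 = $751.14
Taxable wages = $5,673.26 − $751.14 = $4,922.12
Federal withholding: $4,922.12 × 0.156 = $767.85
Local income tax: $4,922.12 × 0.0117 = $57.59
State disability insurance: $5,673.26 × 0.01 = $56.73
Gym membership: $117.31
(Employer's $524.05 toward gym membership is not withheld from the employee.)
Total deductions = $543.50 + $207.64 + $767.85 + $57.59 + $56.73 + $117.31 = $1,750.62
Net pay = $5,673.26 − $1,750.62 = $3,922.64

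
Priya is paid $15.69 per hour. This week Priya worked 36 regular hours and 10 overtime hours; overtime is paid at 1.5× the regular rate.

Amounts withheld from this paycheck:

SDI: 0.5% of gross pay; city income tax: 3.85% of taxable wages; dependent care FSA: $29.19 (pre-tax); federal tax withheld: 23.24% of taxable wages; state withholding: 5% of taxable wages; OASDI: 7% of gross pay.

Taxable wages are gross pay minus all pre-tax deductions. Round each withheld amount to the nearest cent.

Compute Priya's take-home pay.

Regular pay: 36 × $15.69 = $564.84
Overtime pay: 10 × $15.69 × 1.5 = $235.35
Gross pay = $564.84 + $235.35 = $800.19
Dependent care FSA: $29.19
Taxable wages = $800.19 − $29.19 = $771.00
Federal tax withheld: $771.00 × 0.2324 = $179.18
City income tax: $771.00 × 0.0385 = $29.68
State withholding: $771.00 × 0.05 = $38.55
OASDI: $800.19 × 0.07 = $56.01
SDI: $800.19 × 0.005 = $4.00
Total deductions = $29.19 + $179.18 + $29.68 + $38.55 + $56.01 + $4.00 = $336.61
Net pay = $800.19 − $336.61 = $463.58

$463.58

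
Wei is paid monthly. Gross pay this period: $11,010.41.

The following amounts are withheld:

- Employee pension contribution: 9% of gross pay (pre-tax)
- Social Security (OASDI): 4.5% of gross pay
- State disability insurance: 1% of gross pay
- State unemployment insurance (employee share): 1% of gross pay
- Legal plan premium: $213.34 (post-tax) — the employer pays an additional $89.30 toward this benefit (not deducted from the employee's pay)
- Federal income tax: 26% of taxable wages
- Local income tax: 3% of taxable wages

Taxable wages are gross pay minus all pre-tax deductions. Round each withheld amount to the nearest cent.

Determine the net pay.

$6,184.82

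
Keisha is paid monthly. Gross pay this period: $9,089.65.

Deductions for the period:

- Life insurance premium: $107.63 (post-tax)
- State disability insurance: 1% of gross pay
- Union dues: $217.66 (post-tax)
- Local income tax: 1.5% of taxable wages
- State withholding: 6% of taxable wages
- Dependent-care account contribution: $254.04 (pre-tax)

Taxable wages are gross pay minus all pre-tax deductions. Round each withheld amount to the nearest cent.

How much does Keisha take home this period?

$7,756.75

Dependent-care account contribution: $254.04
Taxable wages = $9,089.65 − $254.04 = $8,835.61
Local income tax: $8,835.61 × 0.015 = $132.53
State withholding: $8,835.61 × 0.06 = $530.14
State disability insurance: $9,089.65 × 0.01 = $90.90
Life insurance premium: $107.63
Union dues: $217.66
Total deductions = $254.04 + $132.53 + $530.14 + $90.90 + $107.63 + $217.66 = $1,332.90
Net pay = $9,089.65 − $1,332.90 = $7,756.75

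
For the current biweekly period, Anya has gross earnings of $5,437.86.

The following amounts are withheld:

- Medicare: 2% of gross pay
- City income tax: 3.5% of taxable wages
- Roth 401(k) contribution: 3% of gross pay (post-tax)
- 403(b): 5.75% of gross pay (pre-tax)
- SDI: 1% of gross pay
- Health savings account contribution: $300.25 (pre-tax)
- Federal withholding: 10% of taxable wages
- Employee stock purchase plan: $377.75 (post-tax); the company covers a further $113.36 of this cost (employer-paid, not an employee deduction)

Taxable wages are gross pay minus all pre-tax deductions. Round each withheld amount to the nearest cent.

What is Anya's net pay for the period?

$3,469.54

403(b): $5,437.86 × 0.0575 = $312.68
Health savings account contribution: $300.25
Pre-tax total = $312.68 + $300.25 = $612.93
Taxable wages = $5,437.86 − $612.93 = $4,824.93
City income tax: $4,824.93 × 0.035 = $168.87
Federal withholding: $4,824.93 × 0.1 = $482.49
Medicare: $5,437.86 × 0.02 = $108.76
SDI: $5,437.86 × 0.01 = $54.38
Roth 401(k) contribution: $5,437.86 × 0.03 = $163.14
Employee stock purchase plan: $377.75
(Employer's $113.36 toward employee stock purchase plan is not withheld from the employee.)
Total deductions = $312.68 + $300.25 + $168.87 + $482.49 + $108.76 + $54.38 + $163.14 + $377.75 = $1,968.32
Net pay = $5,437.86 − $1,968.32 = $3,469.54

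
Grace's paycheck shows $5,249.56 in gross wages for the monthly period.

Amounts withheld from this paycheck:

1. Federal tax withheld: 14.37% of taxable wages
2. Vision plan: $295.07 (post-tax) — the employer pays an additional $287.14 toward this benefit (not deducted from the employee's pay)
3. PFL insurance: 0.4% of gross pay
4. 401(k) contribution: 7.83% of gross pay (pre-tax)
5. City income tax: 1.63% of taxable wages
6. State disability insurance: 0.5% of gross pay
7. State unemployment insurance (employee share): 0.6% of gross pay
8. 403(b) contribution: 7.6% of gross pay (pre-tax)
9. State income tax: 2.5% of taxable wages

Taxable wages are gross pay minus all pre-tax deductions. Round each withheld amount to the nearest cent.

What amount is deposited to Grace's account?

$3,244.42

401(k) contribution: $5,249.56 × 0.0783 = $411.04
403(b) contribution: $5,249.56 × 0.076 = $398.97
Pre-tax total = $411.04 + $398.97 = $810.01
Taxable wages = $5,249.56 − $810.01 = $4,439.55
Federal tax withheld: $4,439.55 × 0.1437 = $637.96
City income tax: $4,439.55 × 0.0163 = $72.36
State income tax: $4,439.55 × 0.025 = $110.99
PFL insurance: $5,249.56 × 0.004 = $21.00
State disability insurance: $5,249.56 × 0.005 = $26.25
State unemployment insurance (employee share): $5,249.56 × 0.006 = $31.50
Vision plan: $295.07
(Employer's $287.14 toward vision plan is not withheld from the employee.)
Total deductions = $411.04 + $398.97 + $637.96 + $72.36 + $110.99 + $21.00 + $26.25 + $31.50 + $295.07 = $2,005.14
Net pay = $5,249.56 − $2,005.14 = $3,244.42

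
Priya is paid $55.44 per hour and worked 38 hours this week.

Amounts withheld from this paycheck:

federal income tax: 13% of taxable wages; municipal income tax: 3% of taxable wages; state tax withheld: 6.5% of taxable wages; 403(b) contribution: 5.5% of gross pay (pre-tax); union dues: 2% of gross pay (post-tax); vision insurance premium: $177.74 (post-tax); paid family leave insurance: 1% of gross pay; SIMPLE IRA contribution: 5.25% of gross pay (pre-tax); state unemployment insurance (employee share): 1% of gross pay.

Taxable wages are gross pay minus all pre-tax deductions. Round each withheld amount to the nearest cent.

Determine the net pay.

$1,195.18

Gross pay: 38 × $55.44 = $2,106.72
SIMPLE IRA contribution: $2,106.72 × 0.0525 = $110.60
403(b) contribution: $2,106.72 × 0.055 = $115.87
Pre-tax total = $110.60 + $115.87 = $226.47
Taxable wages = $2,106.72 − $226.47 = $1,880.25
Municipal income tax: $1,880.25 × 0.03 = $56.41
Federal income tax: $1,880.25 × 0.13 = $244.43
State tax withheld: $1,880.25 × 0.065 = $122.22
State unemployment insurance (employee share): $2,106.72 × 0.01 = $21.07
Paid family leave insurance: $2,106.72 × 0.01 = $21.07
Vision insurance premium: $177.74
Union dues: $2,106.72 × 0.02 = $42.13
Total deductions = $110.60 + $115.87 + $56.41 + $244.43 + $122.22 + $21.07 + $21.07 + $177.74 + $42.13 = $911.54
Net pay = $2,106.72 − $911.54 = $1,195.18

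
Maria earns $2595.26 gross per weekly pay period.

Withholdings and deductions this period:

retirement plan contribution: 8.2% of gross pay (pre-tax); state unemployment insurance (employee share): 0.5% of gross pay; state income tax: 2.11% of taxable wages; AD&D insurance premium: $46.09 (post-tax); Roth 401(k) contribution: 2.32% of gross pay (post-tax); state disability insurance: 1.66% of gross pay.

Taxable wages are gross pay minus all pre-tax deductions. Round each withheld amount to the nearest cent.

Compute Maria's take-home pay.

Retirement plan contribution: $2595.26 × 0.082 = $212.81
Taxable wages = $2595.26 − $212.81 = $2382.45
State income tax: $2382.45 × 0.0211 = $50.27
State disability insurance: $2595.26 × 0.0166 = $43.08
State unemployment insurance (employee share): $2595.26 × 0.005 = $12.98
Roth 401(k) contribution: $2595.26 × 0.0232 = $60.21
AD&D insurance premium: $46.09
Total deductions = $212.81 + $50.27 + $43.08 + $12.98 + $60.21 + $46.09 = $425.44
Net pay = $2595.26 − $425.44 = $2169.82

$2169.82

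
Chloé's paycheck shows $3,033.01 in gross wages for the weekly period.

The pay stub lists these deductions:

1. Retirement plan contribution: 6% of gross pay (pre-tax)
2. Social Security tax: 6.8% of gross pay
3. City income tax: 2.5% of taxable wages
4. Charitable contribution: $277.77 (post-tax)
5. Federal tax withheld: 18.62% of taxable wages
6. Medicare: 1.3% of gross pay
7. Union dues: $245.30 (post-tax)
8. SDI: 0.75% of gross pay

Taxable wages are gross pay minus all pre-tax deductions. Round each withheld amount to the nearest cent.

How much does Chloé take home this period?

$1,457.40

Retirement plan contribution: $3,033.01 × 0.06 = $181.98
Taxable wages = $3,033.01 − $181.98 = $2,851.03
City income tax: $2,851.03 × 0.025 = $71.28
Federal tax withheld: $2,851.03 × 0.1862 = $530.86
Social Security tax: $3,033.01 × 0.068 = $206.24
SDI: $3,033.01 × 0.0075 = $22.75
Medicare: $3,033.01 × 0.013 = $39.43
Union dues: $245.30
Charitable contribution: $277.77
Total deductions = $181.98 + $71.28 + $530.86 + $206.24 + $22.75 + $39.43 + $245.30 + $277.77 = $1,575.61
Net pay = $3,033.01 − $1,575.61 = $1,457.40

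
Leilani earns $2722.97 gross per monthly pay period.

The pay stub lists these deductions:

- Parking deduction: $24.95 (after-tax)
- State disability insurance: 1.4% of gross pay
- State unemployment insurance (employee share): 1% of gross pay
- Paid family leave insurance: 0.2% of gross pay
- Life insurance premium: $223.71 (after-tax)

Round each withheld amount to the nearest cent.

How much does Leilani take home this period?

$2403.51

State disability insurance: $2722.97 × 0.014 = $38.12
Paid family leave insurance: $2722.97 × 0.002 = $5.45
State unemployment insurance (employee share): $2722.97 × 0.01 = $27.23
Parking deduction: $24.95
Life insurance premium: $223.71
Total deductions = $38.12 + $5.45 + $27.23 + $24.95 + $223.71 = $319.46
Net pay = $2722.97 − $319.46 = $2403.51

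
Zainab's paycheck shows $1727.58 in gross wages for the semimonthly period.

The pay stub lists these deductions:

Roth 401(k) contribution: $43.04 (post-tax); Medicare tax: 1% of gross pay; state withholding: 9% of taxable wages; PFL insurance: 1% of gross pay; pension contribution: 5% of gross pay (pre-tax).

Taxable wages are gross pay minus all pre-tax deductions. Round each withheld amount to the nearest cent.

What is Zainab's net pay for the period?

Pension contribution: $1727.58 × 0.05 = $86.38
Taxable wages = $1727.58 − $86.38 = $1641.20
State withholding: $1641.20 × 0.09 = $147.71
PFL insurance: $1727.58 × 0.01 = $17.28
Medicare tax: $1727.58 × 0.01 = $17.28
Roth 401(k) contribution: $43.04
Total deductions = $86.38 + $147.71 + $17.28 + $17.28 + $43.04 = $311.69
Net pay = $1727.58 − $311.69 = $1415.89

$1415.89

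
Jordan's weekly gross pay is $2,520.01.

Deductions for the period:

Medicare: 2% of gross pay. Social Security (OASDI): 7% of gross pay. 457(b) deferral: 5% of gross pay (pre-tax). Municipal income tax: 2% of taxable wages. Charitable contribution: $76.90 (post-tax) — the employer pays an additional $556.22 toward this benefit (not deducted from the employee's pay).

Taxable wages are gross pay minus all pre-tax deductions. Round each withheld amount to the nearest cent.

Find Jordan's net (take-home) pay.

$2,042.43

457(b) deferral: $2,520.01 × 0.05 = $126.00
Taxable wages = $2,520.01 − $126.00 = $2,394.01
Municipal income tax: $2,394.01 × 0.02 = $47.88
Social Security (OASDI): $2,520.01 × 0.07 = $176.40
Medicare: $2,520.01 × 0.02 = $50.40
Charitable contribution: $76.90
(Employer's $556.22 toward charitable contribution is not withheld from the employee.)
Total deductions = $126.00 + $47.88 + $176.40 + $50.40 + $76.90 = $477.58
Net pay = $2,520.01 − $477.58 = $2,042.43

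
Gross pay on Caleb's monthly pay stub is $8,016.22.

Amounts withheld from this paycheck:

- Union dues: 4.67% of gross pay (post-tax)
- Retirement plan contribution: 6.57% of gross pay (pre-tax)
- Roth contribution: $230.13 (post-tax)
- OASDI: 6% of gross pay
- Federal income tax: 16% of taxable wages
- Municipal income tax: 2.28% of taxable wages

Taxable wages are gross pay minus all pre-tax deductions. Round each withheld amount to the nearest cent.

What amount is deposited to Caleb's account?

$5,035.00

Retirement plan contribution: $8,016.22 × 0.0657 = $526.67
Taxable wages = $8,016.22 − $526.67 = $7,489.55
Federal income tax: $7,489.55 × 0.16 = $1,198.33
Municipal income tax: $7,489.55 × 0.0228 = $170.76
OASDI: $8,016.22 × 0.06 = $480.97
Roth contribution: $230.13
Union dues: $8,016.22 × 0.0467 = $374.36
Total deductions = $526.67 + $1,198.33 + $170.76 + $480.97 + $230.13 + $374.36 = $2,981.22
Net pay = $8,016.22 − $2,981.22 = $5,035.00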